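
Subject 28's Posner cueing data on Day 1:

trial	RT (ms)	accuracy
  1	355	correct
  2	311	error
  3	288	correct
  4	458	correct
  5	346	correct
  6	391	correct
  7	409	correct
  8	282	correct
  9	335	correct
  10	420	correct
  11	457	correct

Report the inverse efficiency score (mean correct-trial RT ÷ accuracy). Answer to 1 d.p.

Correct trials (n=10): 355, 288, 458, 346, 391, 409, 282, 335, 420, 457
Mean correct RT = 3741/10 = 374.1000 ms
Proportion correct = 10/11
IES = 374.1000 / (10/11) = 411.510 ms

411.5 ms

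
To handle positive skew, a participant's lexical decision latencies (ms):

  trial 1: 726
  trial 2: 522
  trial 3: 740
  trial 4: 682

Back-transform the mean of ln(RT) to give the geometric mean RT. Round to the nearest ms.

661 ms

ln(RT): 6.5876, 6.2577, 6.6067, 6.5250
Mean ln(RT) = 25.9769/4 = 6.49422
Geometric mean = exp(6.49422) = 661.31 ms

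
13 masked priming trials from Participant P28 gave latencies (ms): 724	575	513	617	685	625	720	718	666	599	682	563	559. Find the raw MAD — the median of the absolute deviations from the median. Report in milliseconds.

Sorted: 513, 559, 563, 575, 599, 617, 625, 666, 682, 685, 718, 720, 724 → median = 625
|x − 625|: 99, 50, 112, 8, 60, 0, 95, 93, 41, 26, 57, 62, 66
Sorted deviations: 0, 8, 26, 41, 50, 57, 60, 62, 66, 93, 95, 99, 112 → MAD = 60

60 ms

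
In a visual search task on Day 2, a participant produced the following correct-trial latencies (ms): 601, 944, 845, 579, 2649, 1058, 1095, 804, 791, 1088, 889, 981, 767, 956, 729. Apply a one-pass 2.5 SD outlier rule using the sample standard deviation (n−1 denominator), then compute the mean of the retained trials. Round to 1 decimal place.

n = 15, ΣRT = 14776, M = 985.067
Σ(x−M)² = 3324036.93; s = √(3324036.93/14) = 487.269
Cutoffs: 985.067 ± 2.5·487.269 → [-233.1, 2203.2]
Outside: 2649 → excluded.
Retained (n=14): Σ = 12127, mean = 12127/14 = 866.214

866.2 ms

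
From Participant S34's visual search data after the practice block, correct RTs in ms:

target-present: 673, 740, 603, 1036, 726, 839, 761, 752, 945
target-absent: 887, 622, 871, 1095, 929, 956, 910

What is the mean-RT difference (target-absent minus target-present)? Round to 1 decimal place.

M(target-present) = 7075/9 = 786.111
M(target-absent) = 6270/7 = 895.714
Difference = 895.714 − 786.111 = 109.603 ms

109.6 ms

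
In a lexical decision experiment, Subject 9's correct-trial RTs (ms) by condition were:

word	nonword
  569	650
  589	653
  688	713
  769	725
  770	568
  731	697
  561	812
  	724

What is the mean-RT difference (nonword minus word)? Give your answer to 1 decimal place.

24.6 ms

M(word) = 4677/7 = 668.143
M(nonword) = 5542/8 = 692.750
Difference = 692.750 − 668.143 = 24.607 ms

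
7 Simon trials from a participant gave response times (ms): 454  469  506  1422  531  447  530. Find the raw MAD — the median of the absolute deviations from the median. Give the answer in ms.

Sorted: 447, 454, 469, 506, 530, 531, 1422 → median = 506
|x − 506|: 52, 37, 0, 916, 25, 59, 24
Sorted deviations: 0, 24, 25, 37, 52, 59, 916 → MAD = 37

37 ms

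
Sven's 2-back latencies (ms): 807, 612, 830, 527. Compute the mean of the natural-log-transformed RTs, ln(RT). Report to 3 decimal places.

6.525

ln(RT): 6.6933, 6.4167, 6.7214, 6.2672
Σ ln(RT) = 26.0987
Mean = 26.0987/4 = 6.52467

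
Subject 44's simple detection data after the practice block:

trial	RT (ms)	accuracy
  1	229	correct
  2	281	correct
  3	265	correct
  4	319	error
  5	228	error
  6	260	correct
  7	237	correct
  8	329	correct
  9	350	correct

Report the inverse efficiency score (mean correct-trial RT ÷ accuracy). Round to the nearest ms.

358 ms

Correct trials (n=7): 229, 281, 265, 260, 237, 329, 350
Mean correct RT = 1951/7 = 278.7143 ms
Proportion correct = 7/9
IES = 278.7143 / (7/9) = 358.347 ms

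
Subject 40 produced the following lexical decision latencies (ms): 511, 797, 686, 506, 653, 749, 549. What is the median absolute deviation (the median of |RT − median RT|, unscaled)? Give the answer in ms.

Sorted: 506, 511, 549, 653, 686, 749, 797 → median = 653
|x − 653|: 142, 144, 33, 147, 0, 96, 104
Sorted deviations: 0, 33, 96, 104, 142, 144, 147 → MAD = 104

104 ms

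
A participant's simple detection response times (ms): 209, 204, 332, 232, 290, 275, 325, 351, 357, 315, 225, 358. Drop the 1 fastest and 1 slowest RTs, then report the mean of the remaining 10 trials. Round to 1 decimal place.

291.1 ms

Sorted: 204, 209, 225, 232, 275, 290, 315, 325, 332, 351, 357, 358
Drop lowest 1 (204) and highest 1 (358)
Remaining (n=10): Σ = 2911, mean = 2911/10 = 291.100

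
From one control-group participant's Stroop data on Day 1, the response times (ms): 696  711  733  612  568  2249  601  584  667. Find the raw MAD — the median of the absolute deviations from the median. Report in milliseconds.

Sorted: 568, 584, 601, 612, 667, 696, 711, 733, 2249 → median = 667
|x − 667|: 29, 44, 66, 55, 99, 1582, 66, 83, 0
Sorted deviations: 0, 29, 44, 55, 66, 66, 83, 99, 1582 → MAD = 66

66 ms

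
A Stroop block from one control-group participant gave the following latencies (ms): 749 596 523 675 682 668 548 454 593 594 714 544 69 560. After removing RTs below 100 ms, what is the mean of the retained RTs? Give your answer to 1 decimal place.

607.7 ms

Excluded: 69
Retained (n=13): Σ = 7900
Mean = 7900/13 = 607.6923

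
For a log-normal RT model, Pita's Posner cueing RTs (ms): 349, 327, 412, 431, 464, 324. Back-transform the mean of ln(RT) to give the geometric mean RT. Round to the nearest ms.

381 ms

ln(RT): 5.8551, 5.7900, 6.0210, 6.0661, 6.1399, 5.7807
Mean ln(RT) = 35.6528/6 = 5.94213
Geometric mean = exp(5.94213) = 380.75 ms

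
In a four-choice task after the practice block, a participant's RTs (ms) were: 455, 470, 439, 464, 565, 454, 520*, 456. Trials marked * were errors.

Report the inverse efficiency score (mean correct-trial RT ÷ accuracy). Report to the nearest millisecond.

539 ms

Correct trials (n=7): 455, 470, 439, 464, 565, 454, 456
Mean correct RT = 3303/7 = 471.8571 ms
Proportion correct = 7/8
IES = 471.8571 / (7/8) = 539.265 ms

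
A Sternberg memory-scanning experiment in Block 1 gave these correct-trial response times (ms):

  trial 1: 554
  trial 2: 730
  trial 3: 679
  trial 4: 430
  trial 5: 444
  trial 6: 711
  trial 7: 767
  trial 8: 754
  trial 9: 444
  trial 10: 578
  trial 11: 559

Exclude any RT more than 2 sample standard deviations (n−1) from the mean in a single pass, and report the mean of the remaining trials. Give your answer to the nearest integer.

605 ms

n = 11, ΣRT = 6650, M = 604.545
Σ(x−M)² = 168692.73; s = √(168692.73/10) = 129.882
Cutoffs: 604.545 ± 2·129.882 → [344.8, 864.3]
No RTs fall outside the cutoffs; all 11 retained. Mean = 6650/11 = 604.545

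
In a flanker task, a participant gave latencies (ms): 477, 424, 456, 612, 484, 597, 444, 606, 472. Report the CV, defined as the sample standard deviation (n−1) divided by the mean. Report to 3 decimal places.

n = 9, Σ = 4572, M = 508.0000
Σ(x−M)² = 45030.000; s = √(45030.000/8) = 75.0250
CV = 75.0250 / 508.0000 = 0.14769

0.148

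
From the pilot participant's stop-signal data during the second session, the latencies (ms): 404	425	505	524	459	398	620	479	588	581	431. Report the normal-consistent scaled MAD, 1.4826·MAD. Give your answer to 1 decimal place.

Sorted: 398, 404, 425, 431, 459, 479, 505, 524, 581, 588, 620 → median = 479
|x − 479| sorted: 0, 20, 26, 45, 48, 54, 75, 81, 102, 109, 141 → MAD = 54
Robust SD ≈ 1.4826 × 54 = 80.060

80.1 ms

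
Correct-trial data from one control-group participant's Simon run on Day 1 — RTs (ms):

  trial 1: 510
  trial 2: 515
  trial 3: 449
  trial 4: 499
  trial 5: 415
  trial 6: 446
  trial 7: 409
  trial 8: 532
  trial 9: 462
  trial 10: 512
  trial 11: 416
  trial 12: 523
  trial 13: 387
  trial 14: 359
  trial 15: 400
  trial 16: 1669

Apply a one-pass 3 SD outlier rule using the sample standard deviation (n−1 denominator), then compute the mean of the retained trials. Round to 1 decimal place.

n = 16, ΣRT = 8503, M = 531.438
Σ(x−M)² = 1424943.94; s = √(1424943.94/15) = 308.215
Cutoffs: 531.438 ± 3·308.215 → [-393.2, 1456.1]
Outside: 1669 → excluded.
Retained (n=15): Σ = 6834, mean = 6834/15 = 455.600

455.6 ms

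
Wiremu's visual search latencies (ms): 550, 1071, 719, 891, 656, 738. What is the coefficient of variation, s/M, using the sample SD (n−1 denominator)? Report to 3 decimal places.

n = 6, Σ = 4625, M = 770.8333
Σ(x−M)² = 170258.833; s = √(170258.833/5) = 184.5312
CV = 184.5312 / 770.8333 = 0.23939

0.239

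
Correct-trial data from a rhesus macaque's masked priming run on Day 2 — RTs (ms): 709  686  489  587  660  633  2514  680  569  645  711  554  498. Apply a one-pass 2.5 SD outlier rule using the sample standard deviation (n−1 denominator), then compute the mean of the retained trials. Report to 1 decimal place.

n = 13, ΣRT = 9935, M = 764.231
Σ(x−M)² = 3383446.31; s = √(3383446.31/12) = 530.993
Cutoffs: 764.231 ± 2.5·530.993 → [-563.3, 2091.7]
Outside: 2514 → excluded.
Retained (n=12): Σ = 7421, mean = 7421/12 = 618.417

618.4 ms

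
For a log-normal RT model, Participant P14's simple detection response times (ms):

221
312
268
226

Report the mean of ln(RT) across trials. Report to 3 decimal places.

5.538

ln(RT): 5.3982, 5.7430, 5.5910, 5.4205
Σ ln(RT) = 22.1527
Mean = 22.1527/4 = 5.53817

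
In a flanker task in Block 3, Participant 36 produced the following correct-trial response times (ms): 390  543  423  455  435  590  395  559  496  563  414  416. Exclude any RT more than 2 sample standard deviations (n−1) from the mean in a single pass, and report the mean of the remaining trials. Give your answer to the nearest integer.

473 ms

n = 12, ΣRT = 5679, M = 473.250
Σ(x−M)² = 58584.25; s = √(58584.25/11) = 72.978
Cutoffs: 473.250 ± 2·72.978 → [327.3, 619.2]
No RTs fall outside the cutoffs; all 12 retained. Mean = 5679/12 = 473.250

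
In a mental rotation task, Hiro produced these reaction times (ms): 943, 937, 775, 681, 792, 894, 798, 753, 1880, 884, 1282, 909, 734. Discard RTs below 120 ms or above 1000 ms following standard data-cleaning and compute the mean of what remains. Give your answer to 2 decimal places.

Excluded: 1282, 1880
Retained (n=11): Σ = 9100
Mean = 9100/11 = 827.2727

827.27 ms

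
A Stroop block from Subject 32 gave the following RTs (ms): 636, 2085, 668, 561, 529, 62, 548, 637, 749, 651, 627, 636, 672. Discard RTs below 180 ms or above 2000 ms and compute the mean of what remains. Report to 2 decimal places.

628.55 ms

Excluded: 62, 2085
Retained (n=11): Σ = 6914
Mean = 6914/11 = 628.5455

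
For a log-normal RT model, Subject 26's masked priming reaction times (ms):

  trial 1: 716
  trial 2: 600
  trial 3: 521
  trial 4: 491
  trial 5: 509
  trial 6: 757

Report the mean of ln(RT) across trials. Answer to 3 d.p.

ln(RT): 6.5737, 6.3969, 6.2558, 6.1964, 6.2324, 6.6294
Σ ln(RT) = 38.2846
Mean = 38.2846/6 = 6.38077

6.381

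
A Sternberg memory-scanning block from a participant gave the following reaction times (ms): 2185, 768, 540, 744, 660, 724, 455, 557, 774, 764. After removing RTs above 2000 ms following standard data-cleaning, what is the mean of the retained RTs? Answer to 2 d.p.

665.11 ms

Excluded: 2185
Retained (n=9): Σ = 5986
Mean = 5986/9 = 665.1111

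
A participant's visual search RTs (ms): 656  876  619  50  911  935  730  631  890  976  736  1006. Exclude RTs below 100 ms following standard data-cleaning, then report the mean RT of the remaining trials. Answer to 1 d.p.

815.1 ms

Excluded: 50
Retained (n=11): Σ = 8966
Mean = 8966/11 = 815.0909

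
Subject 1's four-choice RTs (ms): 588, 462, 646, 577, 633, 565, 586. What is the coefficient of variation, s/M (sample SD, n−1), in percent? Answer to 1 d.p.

n = 7, Σ = 4057, M = 579.5714
Σ(x−M)² = 21421.714; s = √(21421.714/6) = 59.7519
CV = 59.7519 / 579.5714 = 0.10310 = 10.310%

10.3%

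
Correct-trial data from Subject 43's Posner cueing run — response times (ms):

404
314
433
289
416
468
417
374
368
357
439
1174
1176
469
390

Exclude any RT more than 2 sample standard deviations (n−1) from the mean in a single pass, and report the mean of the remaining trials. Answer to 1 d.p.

n = 15, ΣRT = 7488, M = 499.200
Σ(x−M)² = 1089564.40; s = √(1089564.40/14) = 278.973
Cutoffs: 499.200 ± 2·278.973 → [-58.7, 1057.1]
Outside: 1174, 1176 → excluded.
Retained (n=13): Σ = 5138, mean = 5138/13 = 395.231

395.2 ms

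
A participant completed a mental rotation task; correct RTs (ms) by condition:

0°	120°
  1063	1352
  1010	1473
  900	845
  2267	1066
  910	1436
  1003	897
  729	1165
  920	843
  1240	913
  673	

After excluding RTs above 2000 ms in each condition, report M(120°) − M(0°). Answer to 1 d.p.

171.3 ms

0°: exclude 2267
M(0°) = 8448/9 = 938.667
M(120°) = 9990/9 = 1110.000
Difference = 1110.000 − 938.667 = 171.333 ms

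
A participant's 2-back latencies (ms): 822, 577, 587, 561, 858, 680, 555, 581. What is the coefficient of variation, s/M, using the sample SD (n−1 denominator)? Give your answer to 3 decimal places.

n = 8, Σ = 5221, M = 652.6250
Σ(x−M)² = 104697.875; s = √(104697.875/7) = 122.2982
CV = 122.2982 / 652.6250 = 0.18739

0.187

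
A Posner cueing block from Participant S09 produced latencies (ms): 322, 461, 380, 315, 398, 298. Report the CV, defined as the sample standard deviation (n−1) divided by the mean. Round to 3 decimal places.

0.172

n = 6, Σ = 2174, M = 362.3333
Σ(x−M)² = 19325.333; s = √(19325.333/5) = 62.1697
CV = 62.1697 / 362.3333 = 0.17158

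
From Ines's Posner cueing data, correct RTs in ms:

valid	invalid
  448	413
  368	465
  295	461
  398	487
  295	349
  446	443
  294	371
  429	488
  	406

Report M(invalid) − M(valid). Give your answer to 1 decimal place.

M(valid) = 2973/8 = 371.625
M(invalid) = 3883/9 = 431.444
Difference = 431.444 − 371.625 = 59.819 ms

59.8 ms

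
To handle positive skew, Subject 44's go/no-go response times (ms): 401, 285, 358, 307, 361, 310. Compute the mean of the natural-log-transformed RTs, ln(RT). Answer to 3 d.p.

ln(RT): 5.9940, 5.6525, 5.8805, 5.7268, 5.8889, 5.7366
Σ ln(RT) = 34.8793
Mean = 34.8793/6 = 5.81321

5.813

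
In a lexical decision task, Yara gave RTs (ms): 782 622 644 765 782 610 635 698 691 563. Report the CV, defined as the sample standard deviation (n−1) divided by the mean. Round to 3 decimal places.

n = 10, Σ = 6792, M = 679.2000
Σ(x−M)² = 53745.600; s = √(53745.600/9) = 77.2770
CV = 77.2770 / 679.2000 = 0.11378

0.114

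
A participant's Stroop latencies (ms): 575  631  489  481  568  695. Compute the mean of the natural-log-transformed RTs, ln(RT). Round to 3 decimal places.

6.343

ln(RT): 6.3544, 6.4473, 6.1924, 6.1759, 6.3421, 6.5439
Σ ln(RT) = 38.0559
Mean = 38.0559/6 = 6.34266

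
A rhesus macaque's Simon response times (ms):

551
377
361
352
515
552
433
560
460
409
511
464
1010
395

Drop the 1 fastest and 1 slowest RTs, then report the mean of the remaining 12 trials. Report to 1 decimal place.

465.7 ms

Sorted: 352, 361, 377, 395, 409, 433, 460, 464, 511, 515, 551, 552, 560, 1010
Drop lowest 1 (352) and highest 1 (1010)
Remaining (n=12): Σ = 5588, mean = 5588/12 = 465.667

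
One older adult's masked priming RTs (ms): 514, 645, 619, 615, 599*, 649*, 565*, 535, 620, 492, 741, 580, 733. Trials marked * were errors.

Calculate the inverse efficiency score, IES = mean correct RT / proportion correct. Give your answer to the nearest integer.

792 ms

Correct trials (n=10): 514, 645, 619, 615, 535, 620, 492, 741, 580, 733
Mean correct RT = 6094/10 = 609.4000 ms
Proportion correct = 10/13
IES = 609.4000 / (10/13) = 792.220 ms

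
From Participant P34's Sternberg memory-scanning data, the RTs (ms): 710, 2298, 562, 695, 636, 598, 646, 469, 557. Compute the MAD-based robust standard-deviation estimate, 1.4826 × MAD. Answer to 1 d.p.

Sorted: 469, 557, 562, 598, 636, 646, 695, 710, 2298 → median = 636
|x − 636| sorted: 0, 10, 38, 59, 74, 74, 79, 167, 1662 → MAD = 74
Robust SD ≈ 1.4826 × 74 = 109.712

109.7 ms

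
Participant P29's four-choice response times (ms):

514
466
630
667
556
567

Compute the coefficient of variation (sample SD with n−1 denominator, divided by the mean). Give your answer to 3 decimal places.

n = 6, Σ = 3400, M = 566.6667
Σ(x−M)² = 27099.333; s = √(27099.333/5) = 73.6197
CV = 73.6197 / 566.6667 = 0.12992

0.130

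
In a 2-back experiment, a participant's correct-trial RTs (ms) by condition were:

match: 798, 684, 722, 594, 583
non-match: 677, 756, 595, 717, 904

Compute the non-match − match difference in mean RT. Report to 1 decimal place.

M(match) = 3381/5 = 676.200
M(non-match) = 3649/5 = 729.800
Difference = 729.800 − 676.200 = 53.600 ms

53.6 ms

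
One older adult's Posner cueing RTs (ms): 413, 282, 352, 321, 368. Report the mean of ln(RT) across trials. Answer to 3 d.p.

ln(RT): 6.0234, 5.6419, 5.8636, 5.7714, 5.9081
Σ ln(RT) = 29.2085
Mean = 29.2085/5 = 5.84170

5.842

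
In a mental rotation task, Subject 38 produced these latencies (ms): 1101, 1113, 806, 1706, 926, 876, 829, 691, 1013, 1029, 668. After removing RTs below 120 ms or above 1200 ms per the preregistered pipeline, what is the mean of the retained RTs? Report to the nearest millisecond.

Excluded: 1706
Retained (n=10): Σ = 9052
Mean = 9052/10 = 905.2000

905 ms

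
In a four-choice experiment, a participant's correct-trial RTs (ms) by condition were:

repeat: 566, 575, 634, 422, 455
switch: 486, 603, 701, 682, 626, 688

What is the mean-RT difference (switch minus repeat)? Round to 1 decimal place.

M(repeat) = 2652/5 = 530.400
M(switch) = 3786/6 = 631.000
Difference = 631.000 − 530.400 = 100.600 ms

100.6 ms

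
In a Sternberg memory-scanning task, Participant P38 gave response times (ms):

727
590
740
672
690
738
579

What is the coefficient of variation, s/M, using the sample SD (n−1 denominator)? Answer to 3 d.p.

0.100

n = 7, Σ = 4736, M = 676.5714
Σ(x−M)² = 27555.714; s = √(27555.714/6) = 67.7689
CV = 67.7689 / 676.5714 = 0.10017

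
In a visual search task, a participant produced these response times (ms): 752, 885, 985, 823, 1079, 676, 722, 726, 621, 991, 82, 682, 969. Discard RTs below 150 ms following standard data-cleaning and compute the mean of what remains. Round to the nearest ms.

826 ms

Excluded: 82
Retained (n=12): Σ = 9911
Mean = 9911/12 = 825.9167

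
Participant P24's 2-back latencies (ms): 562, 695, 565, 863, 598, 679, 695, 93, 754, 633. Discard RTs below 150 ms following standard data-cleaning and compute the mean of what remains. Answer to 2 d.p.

Excluded: 93
Retained (n=9): Σ = 6044
Mean = 6044/9 = 671.5556

671.56 ms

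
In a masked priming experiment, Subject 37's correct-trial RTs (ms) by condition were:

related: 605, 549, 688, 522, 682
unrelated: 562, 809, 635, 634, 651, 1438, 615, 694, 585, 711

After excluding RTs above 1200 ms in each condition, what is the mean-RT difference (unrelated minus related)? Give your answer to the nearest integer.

unrelated: exclude 1438
M(related) = 3046/5 = 609.200
M(unrelated) = 5896/9 = 655.111
Difference = 655.111 − 609.200 = 45.911 ms

46 ms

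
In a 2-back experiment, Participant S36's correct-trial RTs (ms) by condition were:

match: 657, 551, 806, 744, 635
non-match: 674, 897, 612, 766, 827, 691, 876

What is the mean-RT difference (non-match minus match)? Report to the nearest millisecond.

M(match) = 3393/5 = 678.600
M(non-match) = 5343/7 = 763.286
Difference = 763.286 − 678.600 = 84.686 ms

85 ms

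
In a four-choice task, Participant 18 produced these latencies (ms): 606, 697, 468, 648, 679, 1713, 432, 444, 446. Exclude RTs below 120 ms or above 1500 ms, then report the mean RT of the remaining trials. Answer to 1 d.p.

Excluded: 1713
Retained (n=8): Σ = 4420
Mean = 4420/8 = 552.5000

552.5 ms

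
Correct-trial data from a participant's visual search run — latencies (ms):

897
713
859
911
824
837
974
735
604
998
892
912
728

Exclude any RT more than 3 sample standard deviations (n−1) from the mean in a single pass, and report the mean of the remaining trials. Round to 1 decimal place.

n = 13, ΣRT = 10884, M = 837.231
Σ(x−M)² = 155018.31; s = √(155018.31/12) = 113.658
Cutoffs: 837.231 ± 3·113.658 → [496.3, 1178.2]
No RTs fall outside the cutoffs; all 13 retained. Mean = 10884/13 = 837.231

837.2 ms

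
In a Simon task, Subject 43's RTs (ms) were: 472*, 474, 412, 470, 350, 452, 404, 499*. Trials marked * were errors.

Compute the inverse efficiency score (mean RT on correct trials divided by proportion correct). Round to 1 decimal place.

569.3 ms

Correct trials (n=6): 474, 412, 470, 350, 452, 404
Mean correct RT = 2562/6 = 427.0000 ms
Proportion correct = 6/8
IES = 427.0000 / (6/8) = 569.333 ms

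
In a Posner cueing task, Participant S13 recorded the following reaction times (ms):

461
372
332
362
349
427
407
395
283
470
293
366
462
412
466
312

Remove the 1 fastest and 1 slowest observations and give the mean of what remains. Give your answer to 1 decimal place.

386.9 ms

Sorted: 283, 293, 312, 332, 349, 362, 366, 372, 395, 407, 412, 427, 461, 462, 466, 470
Drop lowest 1 (283) and highest 1 (470)
Remaining (n=14): Σ = 5416, mean = 5416/14 = 386.857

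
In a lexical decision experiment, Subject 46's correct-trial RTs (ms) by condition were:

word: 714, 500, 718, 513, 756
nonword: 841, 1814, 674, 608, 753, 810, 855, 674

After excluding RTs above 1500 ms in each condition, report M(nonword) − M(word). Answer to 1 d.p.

nonword: exclude 1814
M(word) = 3201/5 = 640.200
M(nonword) = 5215/7 = 745.000
Difference = 745.000 − 640.200 = 104.800 ms

104.8 ms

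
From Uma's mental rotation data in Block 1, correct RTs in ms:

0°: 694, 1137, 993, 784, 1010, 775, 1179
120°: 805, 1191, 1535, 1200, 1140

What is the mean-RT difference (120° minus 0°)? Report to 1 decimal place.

235.3 ms

M(0°) = 6572/7 = 938.857
M(120°) = 5871/5 = 1174.200
Difference = 1174.200 − 938.857 = 235.343 ms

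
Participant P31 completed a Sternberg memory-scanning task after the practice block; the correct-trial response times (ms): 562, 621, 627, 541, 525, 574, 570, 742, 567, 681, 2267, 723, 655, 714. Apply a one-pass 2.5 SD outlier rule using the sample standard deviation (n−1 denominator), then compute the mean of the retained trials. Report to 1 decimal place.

n = 14, ΣRT = 10369, M = 740.643
Σ(x−M)² = 2574223.21; s = √(2574223.21/13) = 444.991
Cutoffs: 740.643 ± 2.5·444.991 → [-371.8, 1853.1]
Outside: 2267 → excluded.
Retained (n=13): Σ = 8102, mean = 8102/13 = 623.231

623.2 ms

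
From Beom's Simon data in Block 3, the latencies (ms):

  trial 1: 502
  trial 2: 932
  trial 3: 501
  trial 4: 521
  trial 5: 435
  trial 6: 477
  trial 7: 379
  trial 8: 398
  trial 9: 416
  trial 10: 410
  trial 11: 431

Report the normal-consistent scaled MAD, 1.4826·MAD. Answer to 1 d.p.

62.3 ms

Sorted: 379, 398, 410, 416, 431, 435, 477, 501, 502, 521, 932 → median = 435
|x − 435| sorted: 0, 4, 19, 25, 37, 42, 56, 66, 67, 86, 497 → MAD = 42
Robust SD ≈ 1.4826 × 42 = 62.269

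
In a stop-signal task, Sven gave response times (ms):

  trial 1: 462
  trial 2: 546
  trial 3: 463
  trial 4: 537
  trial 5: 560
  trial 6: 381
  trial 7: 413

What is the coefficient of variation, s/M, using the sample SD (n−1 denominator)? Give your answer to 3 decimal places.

n = 7, Σ = 3362, M = 480.2857
Σ(x−M)² = 28907.429; s = √(28907.429/6) = 69.4111
CV = 69.4111 / 480.2857 = 0.14452

0.145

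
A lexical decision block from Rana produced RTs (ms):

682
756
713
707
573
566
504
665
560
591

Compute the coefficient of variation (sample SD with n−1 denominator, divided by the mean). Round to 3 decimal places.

n = 10, Σ = 6317, M = 631.7000
Σ(x−M)² = 62236.100; s = √(62236.100/9) = 83.1572
CV = 83.1572 / 631.7000 = 0.13164

0.132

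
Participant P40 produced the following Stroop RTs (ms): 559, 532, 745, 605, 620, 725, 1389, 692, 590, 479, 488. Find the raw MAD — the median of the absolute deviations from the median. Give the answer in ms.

87 ms

Sorted: 479, 488, 532, 559, 590, 605, 620, 692, 725, 745, 1389 → median = 605
|x − 605|: 46, 73, 140, 0, 15, 120, 784, 87, 15, 126, 117
Sorted deviations: 0, 15, 15, 46, 73, 87, 117, 120, 126, 140, 784 → MAD = 87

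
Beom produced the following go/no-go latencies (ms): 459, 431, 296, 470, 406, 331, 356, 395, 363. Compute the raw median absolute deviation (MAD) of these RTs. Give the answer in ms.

39 ms

Sorted: 296, 331, 356, 363, 395, 406, 431, 459, 470 → median = 395
|x − 395|: 64, 36, 99, 75, 11, 64, 39, 0, 32
Sorted deviations: 0, 11, 32, 36, 39, 64, 64, 75, 99 → MAD = 39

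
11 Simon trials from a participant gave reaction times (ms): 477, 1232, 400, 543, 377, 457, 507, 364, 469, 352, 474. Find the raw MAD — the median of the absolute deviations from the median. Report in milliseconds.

69 ms

Sorted: 352, 364, 377, 400, 457, 469, 474, 477, 507, 543, 1232 → median = 469
|x − 469|: 8, 763, 69, 74, 92, 12, 38, 105, 0, 117, 5
Sorted deviations: 0, 5, 8, 12, 38, 69, 74, 92, 105, 117, 763 → MAD = 69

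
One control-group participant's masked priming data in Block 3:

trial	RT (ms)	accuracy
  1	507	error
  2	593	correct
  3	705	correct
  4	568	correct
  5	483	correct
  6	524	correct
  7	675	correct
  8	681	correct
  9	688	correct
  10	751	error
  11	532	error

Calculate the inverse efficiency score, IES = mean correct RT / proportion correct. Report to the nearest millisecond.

845 ms

Correct trials (n=8): 593, 705, 568, 483, 524, 675, 681, 688
Mean correct RT = 4917/8 = 614.6250 ms
Proportion correct = 8/11
IES = 614.6250 / (8/11) = 845.109 ms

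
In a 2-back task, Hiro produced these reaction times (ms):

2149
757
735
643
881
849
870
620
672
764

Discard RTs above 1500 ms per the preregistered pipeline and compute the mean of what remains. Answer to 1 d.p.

Excluded: 2149
Retained (n=9): Σ = 6791
Mean = 6791/9 = 754.5556

754.6 ms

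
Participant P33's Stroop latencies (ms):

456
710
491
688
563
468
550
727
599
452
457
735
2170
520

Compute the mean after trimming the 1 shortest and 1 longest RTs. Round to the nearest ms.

Sorted: 452, 456, 457, 468, 491, 520, 550, 563, 599, 688, 710, 727, 735, 2170
Drop lowest 1 (452) and highest 1 (2170)
Remaining (n=12): Σ = 6964, mean = 6964/12 = 580.333

580 ms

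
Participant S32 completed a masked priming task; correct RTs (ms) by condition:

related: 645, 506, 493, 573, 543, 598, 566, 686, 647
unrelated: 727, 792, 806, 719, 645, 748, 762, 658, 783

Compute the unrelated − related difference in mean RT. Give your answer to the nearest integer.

154 ms

M(related) = 5257/9 = 584.111
M(unrelated) = 6640/9 = 737.778
Difference = 737.778 − 584.111 = 153.667 ms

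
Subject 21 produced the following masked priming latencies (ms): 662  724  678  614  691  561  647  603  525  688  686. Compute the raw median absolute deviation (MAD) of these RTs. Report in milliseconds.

Sorted: 525, 561, 603, 614, 647, 662, 678, 686, 688, 691, 724 → median = 662
|x − 662|: 0, 62, 16, 48, 29, 101, 15, 59, 137, 26, 24
Sorted deviations: 0, 15, 16, 24, 26, 29, 48, 59, 62, 101, 137 → MAD = 29

29 ms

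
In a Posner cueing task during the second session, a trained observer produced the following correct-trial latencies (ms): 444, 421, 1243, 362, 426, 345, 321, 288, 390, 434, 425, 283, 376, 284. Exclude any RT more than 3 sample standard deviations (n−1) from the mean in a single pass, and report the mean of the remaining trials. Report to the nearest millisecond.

369 ms

n = 14, ΣRT = 6042, M = 431.571
Σ(x−M)² = 752603.43; s = √(752603.43/13) = 240.609
Cutoffs: 431.571 ± 3·240.609 → [-290.3, 1153.4]
Outside: 1243 → excluded.
Retained (n=13): Σ = 4799, mean = 4799/13 = 369.154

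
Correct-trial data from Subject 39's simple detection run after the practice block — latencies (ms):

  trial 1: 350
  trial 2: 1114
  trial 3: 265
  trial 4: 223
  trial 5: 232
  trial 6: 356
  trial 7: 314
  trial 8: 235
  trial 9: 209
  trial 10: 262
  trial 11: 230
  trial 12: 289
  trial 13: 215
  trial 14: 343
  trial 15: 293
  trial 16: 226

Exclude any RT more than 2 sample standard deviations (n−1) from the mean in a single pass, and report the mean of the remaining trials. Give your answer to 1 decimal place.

n = 16, ΣRT = 5156, M = 322.250
Σ(x−M)² = 705855.00; s = √(705855.00/15) = 216.926
Cutoffs: 322.250 ± 2·216.926 → [-111.6, 756.1]
Outside: 1114 → excluded.
Retained (n=15): Σ = 4042, mean = 4042/15 = 269.467

269.5 ms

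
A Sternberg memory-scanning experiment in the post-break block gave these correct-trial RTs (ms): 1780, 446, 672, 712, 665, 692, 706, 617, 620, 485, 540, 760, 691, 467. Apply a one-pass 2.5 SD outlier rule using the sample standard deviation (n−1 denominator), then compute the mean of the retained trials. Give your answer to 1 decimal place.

621.0 ms

n = 14, ΣRT = 9853, M = 703.786
Σ(x−M)² = 1376052.36; s = √(1376052.36/13) = 325.346
Cutoffs: 703.786 ± 2.5·325.346 → [-109.6, 1517.2]
Outside: 1780 → excluded.
Retained (n=13): Σ = 8073, mean = 8073/13 = 621.000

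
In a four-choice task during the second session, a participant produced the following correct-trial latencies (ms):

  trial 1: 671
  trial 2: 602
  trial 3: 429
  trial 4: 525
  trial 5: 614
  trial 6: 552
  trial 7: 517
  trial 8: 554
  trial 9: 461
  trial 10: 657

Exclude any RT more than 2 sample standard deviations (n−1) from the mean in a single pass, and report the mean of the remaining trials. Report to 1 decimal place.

558.2 ms

n = 10, ΣRT = 5582, M = 558.200
Σ(x−M)² = 56513.60; s = √(56513.60/9) = 79.242
Cutoffs: 558.200 ± 2·79.242 → [399.7, 716.7]
No RTs fall outside the cutoffs; all 10 retained. Mean = 5582/10 = 558.200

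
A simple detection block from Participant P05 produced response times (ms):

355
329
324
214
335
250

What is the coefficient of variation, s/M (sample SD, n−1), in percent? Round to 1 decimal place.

18.5%

n = 6, Σ = 1807, M = 301.1667
Σ(x−M)² = 15554.833; s = √(15554.833/5) = 55.7760
CV = 55.7760 / 301.1667 = 0.18520 = 18.520%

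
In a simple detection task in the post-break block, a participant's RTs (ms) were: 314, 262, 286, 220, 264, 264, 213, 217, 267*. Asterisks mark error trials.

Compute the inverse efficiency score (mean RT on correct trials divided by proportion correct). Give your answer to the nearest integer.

287 ms

Correct trials (n=8): 314, 262, 286, 220, 264, 264, 213, 217
Mean correct RT = 2040/8 = 255.0000 ms
Proportion correct = 8/9
IES = 255.0000 / (8/9) = 286.875 ms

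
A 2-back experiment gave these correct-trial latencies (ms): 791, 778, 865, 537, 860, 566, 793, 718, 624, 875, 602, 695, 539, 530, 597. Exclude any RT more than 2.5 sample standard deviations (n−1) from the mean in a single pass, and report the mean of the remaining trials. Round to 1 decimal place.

691.3 ms

n = 15, ΣRT = 10370, M = 691.333
Σ(x−M)² = 231021.33; s = √(231021.33/14) = 128.458
Cutoffs: 691.333 ± 2.5·128.458 → [370.2, 1012.5]
No RTs fall outside the cutoffs; all 15 retained. Mean = 10370/15 = 691.333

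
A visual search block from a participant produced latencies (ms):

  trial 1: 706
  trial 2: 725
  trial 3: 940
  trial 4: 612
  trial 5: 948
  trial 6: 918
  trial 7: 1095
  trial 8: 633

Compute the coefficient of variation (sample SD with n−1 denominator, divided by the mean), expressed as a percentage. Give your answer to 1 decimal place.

21.4%

n = 8, Σ = 6577, M = 822.1250
Σ(x−M)² = 216230.875; s = √(216230.875/7) = 175.7559
CV = 175.7559 / 822.1250 = 0.21378 = 21.378%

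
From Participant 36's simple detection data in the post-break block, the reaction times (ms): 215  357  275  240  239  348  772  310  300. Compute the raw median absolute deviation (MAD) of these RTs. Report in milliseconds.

Sorted: 215, 239, 240, 275, 300, 310, 348, 357, 772 → median = 300
|x − 300|: 85, 57, 25, 60, 61, 48, 472, 10, 0
Sorted deviations: 0, 10, 25, 48, 57, 60, 61, 85, 472 → MAD = 57

57 ms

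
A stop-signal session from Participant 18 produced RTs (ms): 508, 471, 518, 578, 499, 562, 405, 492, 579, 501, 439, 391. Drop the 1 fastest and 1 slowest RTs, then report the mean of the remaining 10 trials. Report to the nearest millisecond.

Sorted: 391, 405, 439, 471, 492, 499, 501, 508, 518, 562, 578, 579
Drop lowest 1 (391) and highest 1 (579)
Remaining (n=10): Σ = 4973, mean = 4973/10 = 497.300

497 ms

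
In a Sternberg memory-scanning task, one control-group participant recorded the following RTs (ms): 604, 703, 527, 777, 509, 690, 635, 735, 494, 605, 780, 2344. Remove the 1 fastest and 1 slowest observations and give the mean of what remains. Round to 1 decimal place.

656.5 ms

Sorted: 494, 509, 527, 604, 605, 635, 690, 703, 735, 777, 780, 2344
Drop lowest 1 (494) and highest 1 (2344)
Remaining (n=10): Σ = 6565, mean = 6565/10 = 656.500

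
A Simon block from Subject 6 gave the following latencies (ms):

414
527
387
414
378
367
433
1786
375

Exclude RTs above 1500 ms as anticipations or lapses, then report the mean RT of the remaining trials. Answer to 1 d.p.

Excluded: 1786
Retained (n=8): Σ = 3295
Mean = 3295/8 = 411.8750

411.9 ms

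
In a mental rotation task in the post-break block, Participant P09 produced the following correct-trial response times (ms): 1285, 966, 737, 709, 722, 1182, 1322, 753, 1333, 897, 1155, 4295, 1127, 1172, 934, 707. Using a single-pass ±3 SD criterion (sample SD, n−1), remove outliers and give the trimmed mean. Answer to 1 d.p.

1000.1 ms

n = 16, ΣRT = 19296, M = 1206.000
Σ(x−M)² = 10970822.00; s = √(10970822.00/15) = 855.212
Cutoffs: 1206.000 ± 3·855.212 → [-1359.6, 3771.6]
Outside: 4295 → excluded.
Retained (n=15): Σ = 15001, mean = 15001/15 = 1000.067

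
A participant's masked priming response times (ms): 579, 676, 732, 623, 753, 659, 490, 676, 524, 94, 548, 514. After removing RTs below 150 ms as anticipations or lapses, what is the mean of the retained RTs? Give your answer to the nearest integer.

Excluded: 94
Retained (n=11): Σ = 6774
Mean = 6774/11 = 615.8182

616 ms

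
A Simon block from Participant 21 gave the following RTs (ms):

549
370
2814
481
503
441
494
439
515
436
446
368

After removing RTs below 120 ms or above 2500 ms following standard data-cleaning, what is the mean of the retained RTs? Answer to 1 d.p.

458.4 ms

Excluded: 2814
Retained (n=11): Σ = 5042
Mean = 5042/11 = 458.3636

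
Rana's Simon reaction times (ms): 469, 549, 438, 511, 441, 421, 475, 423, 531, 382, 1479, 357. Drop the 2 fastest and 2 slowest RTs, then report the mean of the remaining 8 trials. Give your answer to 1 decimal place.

Sorted: 357, 382, 421, 423, 438, 441, 469, 475, 511, 531, 549, 1479
Drop lowest 2 (357, 382) and highest 2 (549, 1479)
Remaining (n=8): Σ = 3709, mean = 3709/8 = 463.625

463.6 ms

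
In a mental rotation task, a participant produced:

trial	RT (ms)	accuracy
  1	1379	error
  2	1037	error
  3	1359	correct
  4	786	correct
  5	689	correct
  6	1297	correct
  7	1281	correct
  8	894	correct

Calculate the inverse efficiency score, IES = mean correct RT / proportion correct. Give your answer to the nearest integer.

Correct trials (n=6): 1359, 786, 689, 1297, 1281, 894
Mean correct RT = 6306/6 = 1051.0000 ms
Proportion correct = 6/8
IES = 1051.0000 / (6/8) = 1401.333 ms

1401 ms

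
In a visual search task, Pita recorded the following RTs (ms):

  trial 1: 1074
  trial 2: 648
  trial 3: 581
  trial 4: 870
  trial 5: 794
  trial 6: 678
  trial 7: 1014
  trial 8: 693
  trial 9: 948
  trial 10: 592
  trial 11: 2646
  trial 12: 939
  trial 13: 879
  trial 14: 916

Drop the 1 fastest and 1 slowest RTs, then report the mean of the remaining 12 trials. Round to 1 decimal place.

837.1 ms

Sorted: 581, 592, 648, 678, 693, 794, 870, 879, 916, 939, 948, 1014, 1074, 2646
Drop lowest 1 (581) and highest 1 (2646)
Remaining (n=12): Σ = 10045, mean = 10045/12 = 837.083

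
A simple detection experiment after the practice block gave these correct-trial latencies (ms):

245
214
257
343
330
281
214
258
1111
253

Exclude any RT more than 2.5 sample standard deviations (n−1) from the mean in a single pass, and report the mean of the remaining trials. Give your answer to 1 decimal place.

n = 10, ΣRT = 3506, M = 350.600
Σ(x−M)² = 658866.40; s = √(658866.40/9) = 270.569
Cutoffs: 350.600 ± 2.5·270.569 → [-325.8, 1027.0]
Outside: 1111 → excluded.
Retained (n=9): Σ = 2395, mean = 2395/9 = 266.111

266.1 ms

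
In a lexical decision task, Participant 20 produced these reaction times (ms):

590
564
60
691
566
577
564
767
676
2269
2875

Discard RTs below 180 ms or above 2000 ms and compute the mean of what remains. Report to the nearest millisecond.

Excluded: 60, 2269, 2875
Retained (n=8): Σ = 4995
Mean = 4995/8 = 624.3750

624 ms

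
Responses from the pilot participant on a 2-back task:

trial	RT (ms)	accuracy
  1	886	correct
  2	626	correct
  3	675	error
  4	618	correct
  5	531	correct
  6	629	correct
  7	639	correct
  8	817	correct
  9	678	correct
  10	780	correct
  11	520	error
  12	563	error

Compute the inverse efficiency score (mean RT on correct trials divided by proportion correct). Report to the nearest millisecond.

Correct trials (n=9): 886, 626, 618, 531, 629, 639, 817, 678, 780
Mean correct RT = 6204/9 = 689.3333 ms
Proportion correct = 9/12
IES = 689.3333 / (9/12) = 919.111 ms

919 ms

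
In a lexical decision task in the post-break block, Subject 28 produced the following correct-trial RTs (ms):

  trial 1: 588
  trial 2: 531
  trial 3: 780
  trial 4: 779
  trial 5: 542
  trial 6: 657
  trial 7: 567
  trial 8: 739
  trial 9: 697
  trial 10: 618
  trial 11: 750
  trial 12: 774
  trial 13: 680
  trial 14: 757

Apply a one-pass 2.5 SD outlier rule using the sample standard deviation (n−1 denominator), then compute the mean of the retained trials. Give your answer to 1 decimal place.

675.6 ms

n = 14, ΣRT = 9459, M = 675.643
Σ(x−M)² = 109821.21; s = √(109821.21/13) = 91.912
Cutoffs: 675.643 ± 2.5·91.912 → [445.9, 905.4]
No RTs fall outside the cutoffs; all 14 retained. Mean = 9459/14 = 675.643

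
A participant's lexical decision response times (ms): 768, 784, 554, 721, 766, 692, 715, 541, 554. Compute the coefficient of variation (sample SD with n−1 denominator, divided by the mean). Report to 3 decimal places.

n = 9, Σ = 6095, M = 677.2222
Σ(x−M)² = 80009.556; s = √(80009.556/8) = 100.0060
CV = 100.0060 / 677.2222 = 0.14767

0.148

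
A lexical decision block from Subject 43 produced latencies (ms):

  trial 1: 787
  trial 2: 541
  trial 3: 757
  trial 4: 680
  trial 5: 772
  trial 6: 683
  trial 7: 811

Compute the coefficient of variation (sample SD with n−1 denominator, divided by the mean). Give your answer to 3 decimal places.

0.129

n = 7, Σ = 5031, M = 718.7143
Σ(x−M)² = 51841.429; s = √(51841.429/6) = 92.9529
CV = 92.9529 / 718.7143 = 0.12933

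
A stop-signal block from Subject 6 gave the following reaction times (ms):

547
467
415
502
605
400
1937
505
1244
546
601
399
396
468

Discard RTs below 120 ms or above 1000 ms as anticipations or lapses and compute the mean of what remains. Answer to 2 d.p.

487.58 ms

Excluded: 1244, 1937
Retained (n=12): Σ = 5851
Mean = 5851/12 = 487.5833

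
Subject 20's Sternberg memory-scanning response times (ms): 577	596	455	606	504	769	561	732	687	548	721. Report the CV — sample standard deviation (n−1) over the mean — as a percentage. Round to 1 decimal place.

n = 11, Σ = 6756, M = 614.1818
Σ(x−M)² = 101029.636; s = √(101029.636/10) = 100.5135
CV = 100.5135 / 614.1818 = 0.16365 = 16.365%

16.4%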